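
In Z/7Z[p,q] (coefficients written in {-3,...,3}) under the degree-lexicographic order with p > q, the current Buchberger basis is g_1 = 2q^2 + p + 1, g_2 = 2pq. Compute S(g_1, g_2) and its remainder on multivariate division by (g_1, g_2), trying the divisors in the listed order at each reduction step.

lcm(LM(g_1), LM(g_2)) = pq^2.
S = (lcm/LT(g_1))·g_1 − (lcm/LT(g_2))·g_2 = -3p^2 - 3p.
Reduce S modulo (g_1, g_2) in that order:
  leading term p^2: no divisor's leading term divides it; move -3p^2 to the remainder.
  leading term p: no divisor's leading term divides it; move -3p to the remainder.
The remainder -3p^2 - 3p is nonzero, so it would be added as the next basis element.

S(g_1, g_2) = -3p^2 - 3p; remainder on division = -3p^2 - 3p.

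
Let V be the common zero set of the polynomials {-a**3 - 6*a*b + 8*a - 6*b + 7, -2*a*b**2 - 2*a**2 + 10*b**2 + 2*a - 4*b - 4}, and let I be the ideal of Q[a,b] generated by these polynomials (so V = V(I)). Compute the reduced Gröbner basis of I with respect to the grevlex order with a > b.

G = {b**4 - 55/6*b**3 + 56/9*a**2 - 163/18*a*b - 167/9*b**2 + 97/9*a + 34/9*b + 166/9, a**3 + 6*a*b - 8*a + 6*b - 7, a**2*b - 18*b**3 + 11*a**2 - 13*a*b - 33*b**2 + 16*a + 11*b + 31, a*b**2 + a**2 - 5*b**2 - a + 2*b + 2}

f_1 = -a**3 - 6*a*b + 8*a - 6*b + 7, LT = a**3.
f_2 = -2*a*b**2 - 2*a**2 + 10*b**2 + 2*a - 4*b - 4, LT = a*b**2.

S(f_1,f_2): lcm = a**3*b**2. S = -a**4 + 5*a**2*b**2 + 6*a*b**3 + a**3 - 2*a**2*b - 8*a*b**2 + 6*b**3 - 2*a**2 - 7*b**2.
  reduce S modulo (f_1, f_2):
  remainder -2*a**2*b + 36*b**3 - 22*a**2 + 26*a*b + 66*b**2 - 32*a - 22*b - 62 ≠ 0; add g_3 = -2*a**2*b + 36*b**3 - 22*a**2 + 26*a*b + 66*b**2 - 32*a - 22*b - 62 to the basis.

S(f_2,g_3): lcm = a**2*b**2. S = 18*b**4 + a**3 - 11*a**2*b + 8*a*b**2 + 33*b**3 - a**2 - 14*a*b - 11*b**2 + 2*a - 31*b.
  reduce S modulo (f_1, f_2, g_3):
  remainder 18*b**4 - 165*b**3 + 112*a**2 - 163*a*b - 334*b**2 + 194*a + 68*b + 332 ≠ 0; add g_4 = 18*b**4 - 165*b**3 + 112*a**2 - 163*a*b - 334*b**2 + 194*a + 68*b + 332 to the basis.

The other S-polynomials (S(f_1,g_3), S(f_1,g_4), S(f_2,g_4), S(g_3,g_4)) all reduce to 0 modulo the current basis, so we have a Gröbner basis.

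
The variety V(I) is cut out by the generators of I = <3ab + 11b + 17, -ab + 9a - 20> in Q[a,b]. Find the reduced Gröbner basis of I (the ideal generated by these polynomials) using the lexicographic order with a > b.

f_1 = 3ab + 11b + 17, LT = ab.
f_2 = -ab + 9a - 20, LT = ab.

S(f_1,f_2): lcm = ab. S = 9a + \tfrac{11}{3}b - \tfrac{43}{3}.
  leading term a: no divisor's leading term divides it; move 9a to the remainder.
  leading term b: no divisor's leading term divides it; move \tfrac{11}{3}b to the remainder.
  leading term 1: no divisor's leading term divides it; move -\tfrac{43}{3} to the remainder.
  remainder 9a + \tfrac{11}{3}b - \tfrac{43}{3} ≠ 0; add g_3 = 9a + \tfrac{11}{3}b - \tfrac{43}{3} to the basis.

S(f_1,g_3): lcm = ab. S = -\tfrac{11}{27}b^{2} + \tfrac{142}{27}b + \tfrac{17}{3}.
  leading term b^{2}: no divisor's leading term divides it; move -\tfrac{11}{27}b^{2} to the remainder.
  leading term b: no divisor's leading term divides it; move \tfrac{142}{27}b to the remainder.
  leading term 1: no divisor's leading term divides it; move \tfrac{17}{3} to the remainder.
  remainder -\tfrac{11}{27}b^{2} + \tfrac{142}{27}b + \tfrac{17}{3} ≠ 0; add g_4 = -\tfrac{11}{27}b^{2} + \tfrac{142}{27}b + \tfrac{17}{3} to the basis.

The other S-polynomials (S(f_2,g_3), S(f_1,g_4), S(f_2,g_4), S(g_3,g_4)) all reduce to 0 modulo the current basis, so we have a Gröbner basis.
Inter-reduce: drop elements whose leading term is divisible by another's, tail-reduce, and make monic.

G = {a + \tfrac{11}{27}b - \tfrac{43}{27}, b^{2} - \tfrac{142}{11}b - \tfrac{153}{11}}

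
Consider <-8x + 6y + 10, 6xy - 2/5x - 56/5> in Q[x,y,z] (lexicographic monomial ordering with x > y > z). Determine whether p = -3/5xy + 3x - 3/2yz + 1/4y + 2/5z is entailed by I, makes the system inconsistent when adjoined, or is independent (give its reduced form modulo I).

First compute the reduced Gröbner basis of I by Buchberger's algorithm.
f_1 = -8x + 6y + 10, LT = x.
f_2 = 6xy - 2/5x - 56/5, LT = xy.

S(f_1,f_2): lcm = xy. S = 1/15x - 3/4y^2 - 5/4y + 28/15.
  leading term x: subtract (-1/120)·f_1 from 1/15x - 3/4y^2 - 5/4y + 28/15 → -3/4y^2 - 6/5y + 39/20
  leading term y^2: no divisor's leading term divides it; move -3/4y^2 to the remainder.
  leading term y: no divisor's leading term divides it; move -6/5y to the remainder.
  leading term 1: no divisor's leading term divides it; move 39/20 to the remainder.
  remainder -3/4y^2 - 6/5y + 39/20 ≠ 0; add h_3 = -3/4y^2 - 6/5y + 39/20 to the basis.

The other S-polynomials (S(f_1,h_3), S(f_2,h_3)) all reduce to 0 modulo the current basis, so we have a Gröbner basis.
Inter-reduce: drop elements whose leading term is divisible by another's, tail-reduce, and make monic.
Reduced Gröbner basis: {x - 3/4y - 5/4, y^2 + 8/5y - 13/5}.
Label its elements g_1 = x - 3/4y - 5/4, g_2 = y^2 + 8/5y - 13/5.

Reduce p = -3/5xy + 3x - 3/2yz + 1/4y + 2/5z modulo G:
  leading term xy: subtract (-3/5y)·g_1 from -3/5xy + 3x - 3/2yz + 1/4y + 2/5z → 3x - 9/20y^2 - 3/2yz - 1/2y + 2/5z
  leading term x: subtract (3)·g_1 from 3x - 9/20y^2 - 3/2yz - 1/2y + 2/5z → -9/20y^2 - 3/2yz + 7/4y + 2/5z + 15/4
  leading term y^2: subtract (-9/20)·g_2 from -9/20y^2 - 3/2yz + 7/4y + 2/5z + 15/4 → -3/2yz + 247/100y + 2/5z + 129/50
  leading term yz: no divisor's leading term divides it; move -3/2yz to the remainder.
  leading term y: no divisor's leading term divides it; move 247/100y to the remainder.
  leading term z: no divisor's leading term divides it; move 2/5z to the remainder.
  leading term 1: no divisor's leading term divides it; move 129/50 to the remainder.
  normal form = -3/2yz + 247/100y + 2/5z + 129/50.
The normal form is nonzero, so p ∉ I. Since p minus its normal form lies in I, I + (p) = I + (r) where r = -3/2yz + 247/100y + 2/5z + 129/50; decide whether this ideal is the whole ring.
Run Buchberger on G together with r (pairs among the g_i already reduce to 0 since G is a Gröbner basis):
g_1 = x - 3/4y - 5/4, LT = x.
g_2 = y^2 + 8/5y - 13/5, LT = y^2.
r = -3/2yz + 247/100y + 2/5z + 129/50, LT = yz.

S(g_2,r): lcm = y^2z. S = 247/150y^2 + 28/15yz + 43/25y - 13/5z.
  leading term y^2: subtract (247/150)·g_2 from 247/150y^2 + 28/15yz + 43/25y - 13/5z → 28/15yz - 343/375y - 13/5z + 3211/750
  leading term yz: subtract (-56/45)·r from 28/15yz - 343/375y - 13/5z + 3211/750 → 2429/1125y - 473/225z + 1873/250
  leading term y: no divisor's leading term divides it; move 2429/1125y to the remainder.
  leading term z: no divisor's leading term divides it; move -473/225z to the remainder.
  leading term 1: no divisor's leading term divides it; move 1873/250 to the remainder.
  remainder 2429/1125y - 473/225z + 1873/250 ≠ 0; add m_4 = 2429/1125y - 473/225z + 1873/250 to the basis.

S(r,m_4): lcm = yz. S = -247/150y + 2365/2429z^2 - 272287/72870z - 43/25.
  leading term y: subtract (-3705/4858)·m_4 from -247/150y + 2365/2429z^2 - 272287/72870z - 43/25 → 2365/2429z^2 - 64853/12145z + 194021/48580
  leading term z^2: no divisor's leading term divides it; move 2365/2429z^2 to the remainder.
  leading term z: no divisor's leading term divides it; move -64853/12145z to the remainder.
  leading term 1: no divisor's leading term divides it; move 194021/48580 to the remainder.
  remainder 2365/2429z^2 - 64853/12145z + 194021/48580 ≠ 0; add m_5 = 2365/2429z^2 - 64853/12145z + 194021/48580 to the basis.

The other S-polynomials (S(g_1,g_2), S(g_1,r), S(g_1,m_4), S(g_2,m_4), S(g_1,m_5), S(g_2,m_5), S(r,m_5), S(m_4,m_5)) all reduce to 0 modulo the current basis, so we have a Gröbner basis.
Inter-reduce: drop elements whose leading term is divisible by another's, tail-reduce, and make monic.
Reduced Gröbner basis: {x - 7095/9716z + 26281/19432, y - 2365/2429z + 16857/4858, z^2 - 64853/11825z + 194021/47300}.
The reduced Gröbner basis of I + (p) is {x - 7095/9716z + 26281/19432, y - 2365/2429z + 16857/4858, z^2 - 64853/11825z + 194021/47300} ≠ {1}, a proper ideal, so the enlarged system stays consistent: p is independent of I, with normal form -3/2yz + 247/100y + 2/5z + 129/50.

Ideal membership is decidable via reduction modulo a Gröbner basis.

-3/5xy + 3x - 3/2yz + 1/4y + 2/5z is independent of I; its normal form modulo I is -3/2yz + 247/100y + 2/5z + 129/50.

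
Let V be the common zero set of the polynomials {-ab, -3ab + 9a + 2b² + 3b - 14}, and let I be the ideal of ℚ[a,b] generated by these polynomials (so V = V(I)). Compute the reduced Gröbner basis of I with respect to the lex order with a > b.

G = {a + 2/9b² + ⅓b - 14/9, b³ + 3/2b² - 7b}

f_1 = -ab, LT = ab.
f_2 = -3ab + 9a + 2b² + 3b - 14, LT = ab.

S(f_1,f_2): lcm = ab. S = 3a + ⅔b² + b - 14/3.
  leading term a: no divisor's leading term divides it; move 3a to the remainder.
  leading term b²: no divisor's leading term divides it; move ⅔b² to the remainder.
  leading term b: no divisor's leading term divides it; move b to the remainder.
  leading term 1: no divisor's leading term divides it; move -14/3 to the remainder.
  remainder 3a + ⅔b² + b - 14/3 ≠ 0; add g_3 = 3a + ⅔b² + b - 14/3 to the basis.

S(f_1,g_3): lcm = ab. S = -2/9b³ - ⅓b² + 14/9b.
  leading term b³: no divisor's leading term divides it; move -2/9b³ to the remainder.
  leading term b²: no divisor's leading term divides it; move -⅓b² to the remainder.
  leading term b: no divisor's leading term divides it; move 14/9b to the remainder.
  remainder -2/9b³ - ⅓b² + 14/9b ≠ 0; add g_4 = -2/9b³ - ⅓b² + 14/9b to the basis.

The other S-polynomials (S(f_2,g_3), S(f_1,g_4), S(f_2,g_4), S(g_3,g_4)) all reduce to 0 modulo the current basis, so we have a Gröbner basis.
Inter-reduce: drop elements whose leading term is divisible by another's, tail-reduce, and make monic.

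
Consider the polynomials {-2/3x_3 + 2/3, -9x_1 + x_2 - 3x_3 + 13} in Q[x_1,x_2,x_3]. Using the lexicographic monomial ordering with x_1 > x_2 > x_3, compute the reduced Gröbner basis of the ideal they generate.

f_1 = -2/3x_3 + 2/3, LT = x_3.
f_2 = -9x_1 + x_2 - 3x_3 + 13, LT = x_1.

S(f_1,f_2): leading monomials are coprime, so the S-polynomial reduces to 0 (Buchberger's first criterion).
Every S-polynomial of the final basis reduces to 0, so we have a Gröbner basis.

G = {x_1 - 1/9x_2 - 10/9, x_3 - 1}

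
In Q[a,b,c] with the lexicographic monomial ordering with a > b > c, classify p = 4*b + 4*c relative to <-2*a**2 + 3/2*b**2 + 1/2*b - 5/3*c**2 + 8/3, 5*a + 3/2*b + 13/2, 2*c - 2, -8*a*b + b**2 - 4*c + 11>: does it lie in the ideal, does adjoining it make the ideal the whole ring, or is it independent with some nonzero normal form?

4*b + 4*c lies in I (it reduces to 0).

First compute the reduced Gröbner basis of I by Buchberger's algorithm.
f_1 = -2*a**2 + 3/2*b**2 + 1/2*b - 5/3*c**2 + 8/3, LT = a**2.
f_2 = 5*a + 3/2*b + 13/2, LT = a.
f_3 = 2*c - 2, LT = c.
f_4 = -8*a*b + b**2 - 4*c + 11, LT = a*b.

S(f_1,f_2): lcm = a**2. S = -3/10*a*b - 13/10*a - 3/4*b**2 - 1/4*b + 5/6*c**2 - 4/3.
  reduce S modulo (f_1, f_2, f_3, f_4):
  remainder -33/50*b**2 + 53/100*b + 119/100 ≠ 0; add h_5 = -33/50*b**2 + 53/100*b + 119/100 to the basis.

S(f_1,f_4): lcm = a**2*b. S = 1/8*a*b**2 - 1/2*a*c + 11/8*a - 3/4*b**3 - 1/4*b**2 + 5/6*b*c**2 - 4/3*b.
  reduce S modulo (f_1, f_2, f_3, f_4, h_5):
  remainder -116991/38720*b - 116991/38720 ≠ 0; add h_6 = -116991/38720*b - 116991/38720 to the basis.

The other S-polynomials (S(f_1,f_3), S(f_2,f_3), S(f_2,f_4), S(f_3,f_4), S(f_1,h_5), S(f_2,h_5), S(f_3,h_5), S(f_4,h_5), S(f_1,h_6), S(f_2,h_6), S(f_3,h_6), S(f_4,h_6), S(h_5,h_6)) all reduce to 0 modulo the current basis, so we have a Gröbner basis.
Inter-reduce: drop elements whose leading term is divisible by another's, tail-reduce, and make monic.
Reduced Gröbner basis: {a + 1, b + 1, c - 1}.
Label its elements g_1 = a + 1, g_2 = b + 1, g_3 = c - 1.

Reduce p = 4*b + 4*c modulo G:
  leading term b: subtract (4)·g_2 from 4*b + 4*c → 4*c - 4
  leading term c: subtract (4)·g_3 from 4*c - 4 → 0
  normal form = 0.
Since the normal form is 0, p ∈ I.

Ideal membership is decidable via reduction modulo a Gröbner basis.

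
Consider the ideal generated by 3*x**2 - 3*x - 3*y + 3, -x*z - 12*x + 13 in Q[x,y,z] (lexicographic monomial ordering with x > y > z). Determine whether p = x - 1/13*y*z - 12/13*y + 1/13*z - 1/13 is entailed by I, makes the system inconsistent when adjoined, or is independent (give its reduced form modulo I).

First compute the reduced Gröbner basis of I by Buchberger's algorithm.
f_1 = 3*x**2 - 3*x - 3*y + 3, LT = x**2.
f_2 = -x*z - 12*x + 13, LT = x*z.

S(f_1,f_2): lcm = x**2*z. S = -12*x**2 - x*z + 13*x - y*z + z.
  leading term x**2: subtract (-4)·f_1 from -12*x**2 - x*z + 13*x - y*z + z → -x*z + x - y*z - 12*y + z + 12
  leading term x*z: subtract (1)·f_2 from -x*z + x - y*z - 12*y + z + 12 → 13*x - y*z - 12*y + z - 1
  leading term x: no divisor's leading term divides it; move 13*x to the remainder.
  leading term y*z: no divisor's leading term divides it; move -y*z to the remainder.
  leading term y: no divisor's leading term divides it; move -12*y to the remainder.
  leading term z: no divisor's leading term divides it; move z to the remainder.
  leading term 1: no divisor's leading term divides it; move -1 to the remainder.
  remainder 13*x - y*z - 12*y + z - 1 ≠ 0; add h_3 = 13*x - y*z - 12*y + z - 1 to the basis.

S(f_2,h_3): lcm = x*z. S = 12*x + 1/13*y*z**2 + 12/13*y*z - 1/13*z**2 + 1/13*z - 13.
  leading term x: subtract (12/13)·h_3 from 12*x + 1/13*y*z**2 + 12/13*y*z - 1/13*z**2 + 1/13*z - 13 → 1/13*y*z**2 + 24/13*y*z + 144/13*y - 1/13*z**2 - 11/13*z - 157/13
  leading term y*z**2: no divisor's leading term divides it; move 1/13*y*z**2 to the remainder.
  leading term y*z: no divisor's leading term divides it; move 24/13*y*z to the remainder.
  leading term y: no divisor's leading term divides it; move 144/13*y to the remainder.
  leading term z**2: no divisor's leading term divides it; move -1/13*z**2 to the remainder.
  leading term z: no divisor's leading term divides it; move -11/13*z to the remainder.
  leading term 1: no divisor's leading term divides it; move -157/13 to the remainder.
  remainder 1/13*y*z**2 + 24/13*y*z + 144/13*y - 1/13*z**2 - 11/13*z - 157/13 ≠ 0; add h_4 = 1/13*y*z**2 + 24/13*y*z + 144/13*y - 1/13*z**2 - 11/13*z - 157/13 to the basis.

The other S-polynomials (S(f_1,h_3), S(f_1,h_4), S(f_2,h_4), S(h_3,h_4)) all reduce to 0 modulo the current basis, so we have a Gröbner basis.
Inter-reduce: drop elements whose leading term is divisible by another's, tail-reduce, and make monic.
Reduced Gröbner basis: {x - 1/13*y*z - 12/13*y + 1/13*z - 1/13, y*z**2 + 24*y*z + 144*y - z**2 - 11*z - 157}.
Label its elements g_1 = x - 1/13*y*z - 12/13*y + 1/13*z - 1/13, g_2 = y*z**2 + 24*y*z + 144*y - z**2 - 11*z - 157.

Reduce p = x - 1/13*y*z - 12/13*y + 1/13*z - 1/13 modulo G:
  leading term x: subtract (1)·g_1 from x - 1/13*y*z - 12/13*y + 1/13*z - 1/13 → 0
  normal form = 0.
Since the normal form is 0, p ∈ I.

x - 1/13*y*z - 12/13*y + 1/13*z - 1/13 lies in I (it reduces to 0).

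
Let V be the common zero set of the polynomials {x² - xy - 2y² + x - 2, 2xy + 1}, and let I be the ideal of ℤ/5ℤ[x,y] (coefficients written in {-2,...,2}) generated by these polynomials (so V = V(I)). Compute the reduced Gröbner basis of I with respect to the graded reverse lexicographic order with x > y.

This is the nonlinear analogue of row-reducing a linear system.

f_1 = x² - xy - 2y² + x - 2, LT = x².
f_2 = 2xy + 1, LT = xy.

S(f_1,f_2): lcm = x²y. S = -xy² - 2y³ + xy + 2x - 2y.
  leading term xy²: subtract (2y)·f_2 from -xy² - 2y³ + xy + 2x - 2y → -2y³ + xy + 2x + y
  leading term y³: no divisor's leading term divides it; move -2y³ to the remainder.
  leading term xy: subtract (-2)·f_2 from xy + 2x + y → 2x + y + 2
  leading term x: no divisor's leading term divides it; move 2x to the remainder.
  leading term y: no divisor's leading term divides it; move y to the remainder.
  leading term 1: no divisor's leading term divides it; move 2 to the remainder.
  remainder -2y³ + 2x + y + 2 ≠ 0; add g_3 = -2y³ + 2x + y + 2 to the basis.

The other S-polynomials (S(f_1,g_3), S(f_2,g_3)) all reduce to 0 modulo the current basis, so we have a Gröbner basis.

G = {y³ - x + 2y - 1, x² - 2y² + x + 1, xy - 2}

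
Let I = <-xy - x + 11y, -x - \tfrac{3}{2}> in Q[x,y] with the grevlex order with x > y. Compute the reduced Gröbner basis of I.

f_1 = -xy - x + 11y, LT = xy.
f_2 = -x - \tfrac{3}{2}, LT = x.

S(f_1,f_2): lcm = xy. S = x - \tfrac{25}{2}y.
  leading term x: subtract (-1)·f_2 from x - \tfrac{25}{2}y → -\tfrac{25}{2}y - \tfrac{3}{2}
  leading term y: no divisor's leading term divides it; move -\tfrac{25}{2}y to the remainder.
  leading term 1: no divisor's leading term divides it; move -\tfrac{3}{2} to the remainder.
  remainder -\tfrac{25}{2}y - \tfrac{3}{2} ≠ 0; add g_3 = -\tfrac{25}{2}y - \tfrac{3}{2} to the basis.

The other S-polynomials (S(f_1,g_3), S(f_2,g_3)) all reduce to 0 modulo the current basis, so we have a Gröbner basis.
Inter-reduce: drop elements whose leading term is divisible by another's, tail-reduce, and make monic.

G = {x + \tfrac{3}{2}, y + \tfrac{3}{25}}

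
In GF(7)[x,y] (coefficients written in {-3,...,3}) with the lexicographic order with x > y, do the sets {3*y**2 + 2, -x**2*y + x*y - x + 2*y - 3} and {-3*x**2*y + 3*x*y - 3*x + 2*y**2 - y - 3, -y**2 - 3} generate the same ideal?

Yes, the ideals are equal.

Since reduced Gröbner bases are canonical representatives of ideals under a given ordering, it suffices to compute and compare them.
Buchberger on the first generating set:
f_1 = 3*y**2 + 2, LT = y**2.
f_2 = -x**2*y + x*y - x + 2*y - 3, LT = x**2*y.

S(f_1,f_2): lcm = x**2*y**2. S = 3*x**2 + x*y**2 - x*y + 2*y**2 - 3*y.
  reduce S modulo (f_1, f_2):
  remainder 3*x**2 - x*y - 3*x - 3*y + 1 ≠ 0; add g_3 = 3*x**2 - x*y - 3*x - 3*y + 1 to the basis.

The other S-polynomials (S(f_1,g_3), S(f_2,g_3)) all reduce to 0 modulo the current basis, so we have a Gröbner basis.
Inter-reduce: drop elements whose leading term is divisible by another's, tail-reduce, and make monic.
Reduced Gröbner basis: {x**2 + 2*x*y - x - y - 2, y**2 + 3}.

Buchberger on the second generating set:
h_1 = -3*x**2*y + 3*x*y - 3*x + 2*y**2 - y - 3, LT = x**2*y.
h_2 = -y**2 - 3, LT = y**2.

S(h_1,h_2): lcm = x**2*y**2. S = -3*x**2 - x*y**2 + x*y - 3*y**3 - 2*y**2 + y.
  reduce S modulo (h_1, h_2):
  remainder -3*x**2 + x*y + 3*x + 3*y - 1 ≠ 0; add k_3 = -3*x**2 + x*y + 3*x + 3*y - 1 to the basis.

The other S-polynomials (S(h_1,k_3), S(h_2,k_3)) all reduce to 0 modulo the current basis, so we have a Gröbner basis.
Inter-reduce: drop elements whose leading term is divisible by another's, tail-reduce, and make monic.
Reduced Gröbner basis: {x**2 + 2*x*y - x - y - 2, y**2 + 3}.

These coincide, so the ideals are equal.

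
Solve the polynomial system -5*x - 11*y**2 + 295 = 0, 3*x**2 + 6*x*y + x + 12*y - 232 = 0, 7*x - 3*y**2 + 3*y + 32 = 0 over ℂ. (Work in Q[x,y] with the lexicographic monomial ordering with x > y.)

{(4, 5)}

Compute a lex Gröbner basis by Buchberger's algorithm.
f_1 = -5*x - 11*y**2 + 295, LT = x.
f_2 = 3*x**2 + 6*x*y + x + 12*y - 232, LT = x**2.
f_3 = 7*x - 3*y**2 + 3*y + 32, LT = x.

S(f_1,f_2): lcm = x**2. S = 11/5*x*y**2 - 2*x*y - 178/3*x - 4*y + 232/3.
  reduce S modulo (f_1, f_2, f_3):
  remainder -121/25*y**4 + 22/5*y**3 + 781/3*y**2 - 122*y - 10270/3 ≠ 0; add h_4 = -121/25*y**4 + 22/5*y**3 + 781/3*y**2 - 122*y - 10270/3 to the basis.

S(f_1,f_3): lcm = x. S = 92/35*y**2 - 3/7*y - 445/7.
  reduce S modulo (f_1, f_2, f_3, h_4):
  remainder 92/35*y**2 - 3/7*y - 445/7 ≠ 0; add h_5 = 92/35*y**2 - 3/7*y - 445/7 to the basis.

S(f_2,f_3): lcm = x**2. S = 3/7*x*y**2 + 11/7*x*y - 89/21*x + 4*y - 232/3.
  reduce S modulo (f_1, f_2, f_3, h_4, h_5):
  remainder 1247593/93104*y - 6237965/93104 ≠ 0; add h_6 = 1247593/93104*y - 6237965/93104 to the basis.

The other S-polynomials (S(f_1,h_4), S(f_2,h_4), S(f_3,h_4), S(f_1,h_5), S(f_2,h_5), S(f_3,h_5), S(h_4,h_5), S(f_1,h_6), S(f_2,h_6), S(f_3,h_6), S(h_4,h_6), S(h_5,h_6)) all reduce to 0 modulo the current basis, so we have a Gröbner basis.
Inter-reduce: drop elements whose leading term is divisible by another's, tail-reduce, and make monic.
Reduced Gröbner basis: {x - 4, y - 5}.

Since the basis is lex-ordered, y - 5 is univariate in y. Its roots are {5}. Back-substituting each root into the other basis elements fixes the other coordinates.
  y = 5: the earlier basis element becomes x - 4 = 0, giving x = 4 — point (4, 5).
Zero-dimensionality of the ideal guarantees finitely many solutions over ℂ.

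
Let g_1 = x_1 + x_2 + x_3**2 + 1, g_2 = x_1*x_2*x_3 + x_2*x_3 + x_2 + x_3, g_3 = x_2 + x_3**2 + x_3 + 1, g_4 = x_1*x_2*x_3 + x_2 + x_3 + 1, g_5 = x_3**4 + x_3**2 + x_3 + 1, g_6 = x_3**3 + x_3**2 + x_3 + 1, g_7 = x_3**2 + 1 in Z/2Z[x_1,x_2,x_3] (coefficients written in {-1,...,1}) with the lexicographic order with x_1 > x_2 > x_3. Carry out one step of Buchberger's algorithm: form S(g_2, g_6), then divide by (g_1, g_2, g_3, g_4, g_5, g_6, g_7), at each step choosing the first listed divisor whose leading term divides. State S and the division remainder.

lcm(LM(g_2), LM(g_6)) = x_1*x_2*x_3**3.
S = (lcm/LT(g_2))·g_2 − (lcm/LT(g_6))·g_6 = x_1*x_2*x_3**2 + x_1*x_2*x_3 + x_1*x_2 + x_2*x_3**3 + x_2*x_3**2 + x_3**3.
Reduce S modulo (g_1, g_2, g_3, g_4, g_5, g_6, g_7) in that order:
  leading term x_1*x_2*x_3**2: subtract (x_2*x_3**2)·g_1 from x_1*x_2*x_3**2 + x_1*x_2*x_3 + x_1*x_2 + x_2*x_3**3 + x_2*x_3**2 + x_3**3 → x_1*x_2*x_3 + x_1*x_2 + x_2**2*x_3**2 + x_2*x_3**4 + x_2*x_3**3 + x_3**3
  leading term x_1*x_2*x_3: subtract (x_2*x_3)·g_1 from x_1*x_2*x_3 + x_1*x_2 + x_2**2*x_3**2 + x_2*x_3**4 + x_2*x_3**3 + x_3**3 → x_1*x_2 + x_2**2*x_3**2 + x_2**2*x_3 + x_2*x_3**4 + x_2*x_3 + x_3**3
  leading term x_1*x_2: subtract (x_2)·g_1 from x_1*x_2 + x_2**2*x_3**2 + x_2**2*x_3 + x_2*x_3**4 + x_2*x_3 + x_3**3 → x_2**2*x_3**2 + x_2**2*x_3 + x_2**2 + x_2*x_3**4 + x_2*x_3**2 + x_2*x_3 + x_2 + x_3**3
  leading term x_2**2*x_3**2: subtract (x_2*x_3**2)·g_3 from x_2**2*x_3**2 + x_2**2*x_3 + x_2**2 + x_2*x_3**4 + x_2*x_3**2 + x_2*x_3 + x_2 + x_3**3 → x_2**2*x_3 + x_2**2 + x_2*x_3**3 + x_2*x_3 + x_2 + x_3**3
  leading term x_2**2*x_3: subtract (x_2*x_3)·g_3 from x_2**2*x_3 + x_2**2 + x_2*x_3**3 + x_2*x_3 + x_2 + x_3**3 → x_2**2 + x_2*x_3**2 + x_2 + x_3**3
  leading term x_2**2: subtract (x_2)·g_3 from x_2**2 + x_2*x_3**2 + x_2 + x_3**3 → x_2*x_3 + x_3**3
  leading term x_2*x_3: subtract (x_3)·g_3 from x_2*x_3 + x_3**3 → x_3**2 + x_3
  leading term x_3**2: subtract (1)·g_7 from x_3**2 + x_3 → x_3 + 1
  leading term x_3: no divisor's leading term divides it; move x_3 to the remainder.
  leading term 1: no divisor's leading term divides it; move 1 to the remainder.
The remainder x_3 + 1 is nonzero, so it would be added as the next basis element.
This is the inner loop of Buchberger's algorithm — each nonzero remainder becomes a new basis element.

S(g_2, g_6) = x_1*x_2*x_3**2 + x_1*x_2*x_3 + x_1*x_2 + x_2*x_3**3 + x_2*x_3**2 + x_3**3; remainder on division = x_3 + 1.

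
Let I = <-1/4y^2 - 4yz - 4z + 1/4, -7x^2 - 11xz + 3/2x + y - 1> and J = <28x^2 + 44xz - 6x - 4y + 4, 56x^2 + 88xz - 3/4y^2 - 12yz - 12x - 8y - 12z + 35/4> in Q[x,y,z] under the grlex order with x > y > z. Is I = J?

Yes, the ideals are equal.

Equality of ideals is decidable: compute both reduced Gröbner bases (unique for the ordering) and check whether they agree.
Buchberger on the first generating set:
f_1 = -1/4y^2 - 4yz - 4z + 1/4, LT = y^2.
f_2 = -7x^2 - 11xz + 3/2x + y - 1, LT = x^2.

The S-polynomials (S(f_1,f_2)) all reduce to 0 modulo the current basis, so we have a Gröbner basis.
Inter-reduce: drop elements whose leading term is divisible by another's, tail-reduce, and make monic.
Reduced Gröbner basis: {x^2 + 11/7xz - 3/14x - 1/7y + 1/7, y^2 + 16yz + 16z - 1}.

Buchberger on the second generating set:
h_1 = 28x^2 + 44xz - 6x - 4y + 4, LT = x^2.
h_2 = 56x^2 + 88xz - 3/4y^2 - 12yz - 12x - 8y - 12z + 35/4, LT = x^2.

S(h_1,h_2): lcm = x^2. S = 3/224y^2 + 3/14yz + 3/14z - 3/224.
  reduce S modulo (h_1, h_2):
  remainder 3/224y^2 + 3/14yz + 3/14z - 3/224 ≠ 0; add k_3 = 3/224y^2 + 3/14yz + 3/14z - 3/224 to the basis.

The other S-polynomials (S(h_1,k_3), S(h_2,k_3)) all reduce to 0 modulo the current basis, so we have a Gröbner basis.
Inter-reduce: drop elements whose leading term is divisible by another's, tail-reduce, and make monic.
Reduced Gröbner basis: {x^2 + 11/7xz - 3/14x - 1/7y + 1/7, y^2 + 16yz + 16z - 1}.

These coincide, so the ideals are equal.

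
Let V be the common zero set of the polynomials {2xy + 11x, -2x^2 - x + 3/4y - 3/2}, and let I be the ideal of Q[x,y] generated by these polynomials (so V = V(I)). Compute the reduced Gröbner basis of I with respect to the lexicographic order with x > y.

f_1 = 2xy + 11x, LT = xy.
f_2 = -2x^2 - x + 3/4y - 3/2, LT = x^2.

S(f_1,f_2): lcm = x^2y. S = 11/2x^2 - 1/2xy + 3/8y^2 - 3/4y.
  leading term x^2: subtract (-11/4)·f_2 from 11/2x^2 - 1/2xy + 3/8y^2 - 3/4y → -1/2xy - 11/4x + 3/8y^2 + 21/16y - 33/8
  leading term xy: subtract (-1/4)·f_1 from -1/2xy - 11/4x + 3/8y^2 + 21/16y - 33/8 → 3/8y^2 + 21/16y - 33/8
  leading term y^2: no divisor's leading term divides it; move 3/8y^2 to the remainder.
  leading term y: no divisor's leading term divides it; move 21/16y to the remainder.
  leading term 1: no divisor's leading term divides it; move -33/8 to the remainder.
  remainder 3/8y^2 + 21/16y - 33/8 ≠ 0; add g_3 = 3/8y^2 + 21/16y - 33/8 to the basis.

The other S-polynomials (S(f_1,g_3), S(f_2,g_3)) all reduce to 0 modulo the current basis, so we have a Gröbner basis.

G = {x^2 + 1/2x - 3/8y + 3/4, xy + 11/2x, y^2 + 7/2y - 11}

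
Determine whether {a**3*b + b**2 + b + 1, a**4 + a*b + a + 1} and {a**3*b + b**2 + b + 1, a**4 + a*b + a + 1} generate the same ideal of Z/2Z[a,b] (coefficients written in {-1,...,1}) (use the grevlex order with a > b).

Two ideals are equal iff their reduced Gröbner bases coincide (the reduced basis is unique for a fixed ordering).
Buchberger on the first generating set:
f_1 = a**3*b + b**2 + b + 1, LT = a**3*b.
f_2 = a**4 + a*b + a + 1, LT = a**4.

S(f_1,f_2): lcm = a**4*b. S = a + b.
  leading term a: no divisor's leading term divides it; move a to the remainder.
  leading term b: no divisor's leading term divides it; move b to the remainder.
  remainder a + b ≠ 0; add g_3 = a + b to the basis.

S(f_1,g_3): lcm = a**3*b. S = a**2*b**2 + b**2 + b + 1.
  leading term a**2*b**2: subtract (a*b**2)·g_3 from a**2*b**2 + b**2 + b + 1 → a*b**3 + b**2 + b + 1
  leading term a*b**3: subtract (b**3)·g_3 from a*b**3 + b**2 + b + 1 → b**4 + b**2 + b + 1
  leading term b**4: no divisor's leading term divides it; move b**4 to the remainder.
  leading term b**2: no divisor's leading term divides it; move b**2 to the remainder.
  leading term b: no divisor's leading term divides it; move b to the remainder.
  leading term 1: no divisor's leading term divides it; move 1 to the remainder.
  remainder b**4 + b**2 + b + 1 ≠ 0; add g_4 = b**4 + b**2 + b + 1 to the basis.

The other S-polynomials (S(f_2,g_3), S(f_1,g_4), S(f_2,g_4), S(g_3,g_4)) all reduce to 0 modulo the current basis, so we have a Gröbner basis.
Inter-reduce: drop elements whose leading term is divisible by another's, tail-reduce, and make monic.
Reduced Gröbner basis: {b**4 + b**2 + b + 1, a + b}.

Buchberger on the second generating set:
h_1 = a**3*b + b**2 + b + 1, LT = a**3*b.
h_2 = a**4 + a*b + a + 1, LT = a**4.

S(h_1,h_2): lcm = a**4*b. S = a + b.
  leading term a: no divisor's leading term divides it; move a to the remainder.
  leading term b: no divisor's leading term divides it; move b to the remainder.
  remainder a + b ≠ 0; add k_3 = a + b to the basis.

S(h_1,k_3): lcm = a**3*b. S = a**2*b**2 + b**2 + b + 1.
  leading term a**2*b**2: subtract (a*b**2)·k_3 from a**2*b**2 + b**2 + b + 1 → a*b**3 + b**2 + b + 1
  leading term a*b**3: subtract (b**3)·k_3 from a*b**3 + b**2 + b + 1 → b**4 + b**2 + b + 1
  leading term b**4: no divisor's leading term divides it; move b**4 to the remainder.
  leading term b**2: no divisor's leading term divides it; move b**2 to the remainder.
  leading term b: no divisor's leading term divides it; move b to the remainder.
  leading term 1: no divisor's leading term divides it; move 1 to the remainder.
  remainder b**4 + b**2 + b + 1 ≠ 0; add k_4 = b**4 + b**2 + b + 1 to the basis.

The other S-polynomials (S(h_2,k_3), S(h_1,k_4), S(h_2,k_4), S(k_3,k_4)) all reduce to 0 modulo the current basis, so we have a Gröbner basis.
Inter-reduce: drop elements whose leading term is divisible by another's, tail-reduce, and make monic.
Reduced Gröbner basis: {b**4 + b**2 + b + 1, a + b}.

These coincide, so the ideals are equal.

Yes, the ideals are equal.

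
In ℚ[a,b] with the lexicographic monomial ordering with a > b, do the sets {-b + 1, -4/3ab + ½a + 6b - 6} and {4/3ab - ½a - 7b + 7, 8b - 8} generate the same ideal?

Yes, the ideals are equal.

Since reduced Gröbner bases are canonical representatives of ideals under a given ordering, it suffices to compute and compare them.
Buchberger on the first generating set:
f_1 = -b + 1, LT = b.
f_2 = -4/3ab + ½a + 6b - 6, LT = ab.

S(f_1,f_2): lcm = ab. S = -⅝a + 9/2b - 9/2.
  reduce S modulo (f_1, f_2):
  remainder -⅝a ≠ 0; add g_3 = -⅝a to the basis.

The other S-polynomials (S(f_1,g_3), S(f_2,g_3)) all reduce to 0 modulo the current basis, so we have a Gröbner basis.
Inter-reduce: drop elements whose leading term is divisible by another's, tail-reduce, and make monic.
Reduced Gröbner basis: {a, b - 1}.

Buchberger on the second generating set:
h_1 = 4/3ab - ½a - 7b + 7, LT = ab.
h_2 = 8b - 8, LT = b.

S(h_1,h_2): lcm = ab. S = ⅝a - 21/4b + 21/4.
  reduce S modulo (h_1, h_2):
  remainder ⅝a ≠ 0; add k_3 = ⅝a to the basis.

The other S-polynomials (S(h_1,k_3), S(h_2,k_3)) all reduce to 0 modulo the current basis, so we have a Gröbner basis.
Inter-reduce: drop elements whose leading term is divisible by another's, tail-reduce, and make monic.
Reduced Gröbner basis: {a, b - 1}.

The two bases agree; hence the ideals are identical.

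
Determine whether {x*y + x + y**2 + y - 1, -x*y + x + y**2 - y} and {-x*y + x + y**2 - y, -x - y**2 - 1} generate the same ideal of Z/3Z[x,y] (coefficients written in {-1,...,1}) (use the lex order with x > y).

Yes, the ideals are equal.

Two ideals are equal iff their reduced Gröbner bases coincide (the reduced basis is unique for a fixed ordering).
Buchberger on the first generating set:
f_1 = x*y + x + y**2 + y - 1, LT = x*y.
f_2 = -x*y + x + y**2 - y, LT = x*y.

S(f_1,f_2): lcm = x*y. S = -x - y**2 - 1.
  leading term x: no divisor's leading term divides it; move -x to the remainder.
  leading term y**2: no divisor's leading term divides it; move -y**2 to the remainder.
  leading term 1: no divisor's leading term divides it; move -1 to the remainder.
  remainder -x - y**2 - 1 ≠ 0; add g_3 = -x - y**2 - 1 to the basis.

S(f_1,g_3): lcm = x*y. S = x - y**3 + y**2 - 1.
  leading term x: subtract (-1)·g_3 from x - y**3 + y**2 - 1 → -y**3 + 1
  leading term y**3: no divisor's leading term divides it; move -y**3 to the remainder.
  leading term 1: no divisor's leading term divides it; move 1 to the remainder.
  remainder -y**3 + 1 ≠ 0; add g_4 = -y**3 + 1 to the basis.

S(f_2,g_3): lcm = x*y. S = -x - y**3 - y**2.
  leading term x: subtract (1)·g_3 from -x - y**3 - y**2 → -y**3 + 1
  leading term y**3: subtract (1)·g_4 from -y**3 + 1 → 0
  remainder 0.

S(f_1,g_4): lcm = x*y**3. S = x*y**2 + x + y**4 + y**3 - y**2.
  leading term x*y**2: subtract (y)·f_1 from x*y**2 + x + y**4 + y**3 - y**2 → -x*y + x + y**4 + y**2 + y
  leading term x*y: subtract (-1)·f_1 from -x*y + x + y**4 + y**2 + y → -x + y**4 - y**2 - y - 1
  leading term x: subtract (1)·g_3 from -x + y**4 - y**2 - y - 1 → y**4 - y
  leading term y**4: subtract (-y)·g_4 from y**4 - y → 0
  remainder 0.

S(f_2,g_4): lcm = x*y**3. S = -x*y**2 + x - y**4 + y**3.
  leading term x*y**2: subtract (-y)·f_1 from -x*y**2 + x - y**4 + y**3 → x*y + x - y**4 - y**3 + y**2 - y
  leading term x*y: subtract (1)·f_1 from x*y + x - y**4 - y**3 + y**2 - y → -y**4 - y**3 + y + 1
  leading term y**4: subtract (y)·g_4 from -y**4 - y**3 + y + 1 → -y**3 + 1
  leading term y**3: subtract (1)·g_4 from -y**3 + 1 → 0
  remainder 0.

S(g_3,g_4): leading monomials are coprime, so the S-polynomial reduces to 0 (Buchberger's first criterion).
Every S-polynomial of the final basis reduces to 0, so we have a Gröbner basis.
Inter-reduce: drop elements whose leading term is divisible by another's, tail-reduce, and make monic.
Reduced Gröbner basis: {x + y**2 + 1, y**3 - 1}.

Buchberger on the second generating set:
h_1 = -x*y + x + y**2 - y, LT = x*y.
h_2 = -x - y**2 - 1, LT = x.

S(h_1,h_2): lcm = x*y. S = -x - y**3 - y**2.
  leading term x: subtract (1)·h_2 from -x - y**3 - y**2 → -y**3 + 1
  leading term y**3: no divisor's leading term divides it; move -y**3 to the remainder.
  leading term 1: no divisor's leading term divides it; move 1 to the remainder.
  remainder -y**3 + 1 ≠ 0; add k_3 = -y**3 + 1 to the basis.

S(h_1,k_3): lcm = x*y**3. S = -x*y**2 + x - y**4 + y**3.
  leading term x*y**2: subtract (y)·h_1 from -x*y**2 + x - y**4 + y**3 → -x*y + x - y**4 + y**2
  leading term x*y: subtract (1)·h_1 from -x*y + x - y**4 + y**2 → -y**4 + y
  leading term y**4: subtract (y)·k_3 from -y**4 + y → 0
  remainder 0.

S(h_2,k_3): leading monomials are coprime, so the S-polynomial reduces to 0 (Buchberger's first criterion).
Every S-polynomial of the final basis reduces to 0, so we have a Gröbner basis.
Inter-reduce: drop elements whose leading term is divisible by another's, tail-reduce, and make monic.
Reduced Gröbner basis: {x + y**2 + 1, y**3 - 1}.

The two bases agree; hence the ideals are identical.
The same test decides containment: I ⊆ J iff every generator of I reduces to 0 modulo a Gröbner basis of J.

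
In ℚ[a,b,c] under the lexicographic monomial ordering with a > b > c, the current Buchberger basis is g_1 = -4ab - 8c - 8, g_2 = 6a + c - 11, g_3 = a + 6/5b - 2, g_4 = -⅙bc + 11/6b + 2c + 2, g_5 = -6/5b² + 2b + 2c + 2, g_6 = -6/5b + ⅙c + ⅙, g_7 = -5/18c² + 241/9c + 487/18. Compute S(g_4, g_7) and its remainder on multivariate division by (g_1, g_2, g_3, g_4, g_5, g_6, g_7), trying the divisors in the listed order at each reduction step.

S(g_4, g_7) = 427/5bc + 487/5b - 12c² - 12c; remainder on division = 0.

lcm(LM(g_4), LM(g_7)) = bc².
S = (lcm/LT(g_4))·g_4 − (lcm/LT(g_7))·g_7 = 427/5bc + 487/5b - 12c² - 12c.
Reduce S modulo (g_1, g_2, g_3, g_4, g_5, g_6, g_7) in that order:
  leading term bc: subtract (-2562/5)·g_4 from 427/5bc + 487/5b - 12c² - 12c → 5184/5b - 12c² + 5064/5c + 5124/5
  leading term b: subtract (-864)·g_6 from 5184/5b - 12c² + 5064/5c + 5124/5 → -12c² + 5784/5c + 5844/5
  leading term c²: subtract (216/5)·g_7 from -12c² + 5784/5c + 5844/5 → 0
The remainder is 0, so this S-polynomial contributes no new basis element.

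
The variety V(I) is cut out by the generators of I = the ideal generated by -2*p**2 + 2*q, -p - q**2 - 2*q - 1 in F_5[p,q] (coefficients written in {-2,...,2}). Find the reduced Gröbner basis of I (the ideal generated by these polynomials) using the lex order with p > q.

G = {p + q**2 + 2*q + 1, q**4 - q**3 + q**2 - 2*q + 1}

The reduced Gröbner basis is the canonical form of the ideal for this ordering.

f_1 = -2*p**2 + 2*q, LT = p**2.
f_2 = -p - q**2 - 2*q - 1, LT = p.

S(f_1,f_2): lcm = p**2. S = -p*q**2 - 2*p*q - p - q.
  leading term p*q**2: subtract (q**2)·f_2 from -p*q**2 - 2*p*q - p - q → -2*p*q - p + q**4 + 2*q**3 + q**2 - q
  leading term p*q: subtract (2*q)·f_2 from -2*p*q - p + q**4 + 2*q**3 + q**2 - q → -p + q**4 - q**3 + q
  leading term p: subtract (1)·f_2 from -p + q**4 - q**3 + q → q**4 - q**3 + q**2 - 2*q + 1
  leading term q**4: no divisor's leading term divides it; move q**4 to the remainder.
  leading term q**3: no divisor's leading term divides it; move -q**3 to the remainder.
  leading term q**2: no divisor's leading term divides it; move q**2 to the remainder.
  leading term q: no divisor's leading term divides it; move -2*q to the remainder.
  leading term 1: no divisor's leading term divides it; move 1 to the remainder.
  remainder q**4 - q**3 + q**2 - 2*q + 1 ≠ 0; add g_3 = q**4 - q**3 + q**2 - 2*q + 1 to the basis.

S(f_1,g_3): leading monomials are coprime, so the S-polynomial reduces to 0 (Buchberger's first criterion).
S(f_2,g_3): leading monomials are coprime, so the S-polynomial reduces to 0 (Buchberger's first criterion).
Every S-polynomial of the final basis reduces to 0, so we have a Gröbner basis.
Inter-reduce: drop elements whose leading term is divisible by another's, tail-reduce, and make monic.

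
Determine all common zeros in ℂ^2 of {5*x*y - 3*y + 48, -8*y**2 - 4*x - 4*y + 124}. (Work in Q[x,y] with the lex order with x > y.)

{(3, -4), (73/5 + 2*sqrt(1705)/5, 7/4 - sqrt(1705)/20), (73/5 - 2*sqrt(1705)/5, 7/4 + sqrt(1705)/20)}

Compute a lex Gröbner basis by Buchberger's algorithm.
f_1 = 5*x*y - 3*y + 48, LT = x*y.
f_2 = -4*x - 8*y**2 - 4*y + 124, LT = x.

S(f_1,f_2): lcm = x*y. S = -2*y**3 - y**2 + 152/5*y + 48/5.
  reduce S modulo (f_1, f_2):
  remainder -2*y**3 - y**2 + 152/5*y + 48/5 ≠ 0; add h_3 = -2*y**3 - y**2 + 152/5*y + 48/5 to the basis.

The other S-polynomials (S(f_1,h_3), S(f_2,h_3)) all reduce to 0 modulo the current basis, so we have a Gröbner basis.
Inter-reduce: drop elements whose leading term is divisible by another's, tail-reduce, and make monic.
Reduced Gröbner basis: {x + 2*y**2 + y - 31, y**3 + 1/2*y**2 - 76/5*y - 24/5}.

Elimination: the polynomial y**3 + 1/2*y**2 - 76/5*y - 24/5 lies in the elimination ideal for y, so y ∈ {-4, 7/4 - sqrt(1705)/20, 7/4 + sqrt(1705)/20}. For each such y, the remaining basis elements (now univariate) give the rest of the solution.
  y = -4: the earlier basis element becomes x - 3 = 0, giving x = 3 — point (3, -4).
  y = 7/4 - sqrt(1705)/20: the earlier basis element becomes x - 2*sqrt(1705)/5 - 73/5 = 0, giving x = 73/5 + 2*sqrt(1705)/5 — point (73/5 + 2*sqrt(1705)/5, 7/4 - sqrt(1705)/20).
  y = 7/4 + sqrt(1705)/20: the earlier basis element becomes x - 73/5 + 2*sqrt(1705)/5 = 0, giving x = 73/5 - 2*sqrt(1705)/5 — point (73/5 - 2*sqrt(1705)/5, 7/4 + sqrt(1705)/20).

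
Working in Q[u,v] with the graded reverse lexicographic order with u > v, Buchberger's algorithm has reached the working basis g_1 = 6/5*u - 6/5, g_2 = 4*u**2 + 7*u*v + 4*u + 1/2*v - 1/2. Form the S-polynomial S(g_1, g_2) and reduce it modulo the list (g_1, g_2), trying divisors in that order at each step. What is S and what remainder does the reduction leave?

S(g_1, g_2) = -7/4*u*v - 2*u - 1/8*v + 1/8; remainder on division = -15/8*v - 15/8.

lcm(LM(g_1), LM(g_2)) = u**2.
S = (lcm/LT(g_1))·g_1 − (lcm/LT(g_2))·g_2 = -7/4*u*v - 2*u - 1/8*v + 1/8.
Reduce S modulo (g_1, g_2) in that order:
  leading term u*v: subtract (-35/24*v)·g_1 from -7/4*u*v - 2*u - 1/8*v + 1/8 → -2*u - 15/8*v + 1/8
  leading term u: subtract (-5/3)·g_1 from -2*u - 15/8*v + 1/8 → -15/8*v - 15/8
  leading term v: no divisor's leading term divides it; move -15/8*v to the remainder.
  leading term 1: no divisor's leading term divides it; move -15/8 to the remainder.
The remainder -15/8*v - 15/8 is nonzero, so it would be added as the next basis element.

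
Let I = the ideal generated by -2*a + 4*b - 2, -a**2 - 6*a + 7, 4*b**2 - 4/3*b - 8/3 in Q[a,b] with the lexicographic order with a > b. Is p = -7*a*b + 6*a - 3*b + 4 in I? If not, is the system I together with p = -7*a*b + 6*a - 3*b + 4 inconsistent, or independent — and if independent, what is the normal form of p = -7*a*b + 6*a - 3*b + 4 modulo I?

-7*a*b + 6*a - 3*b + 4 lies in I (it reduces to 0).

First compute the reduced Gröbner basis of I by Buchberger's algorithm.
f_1 = -2*a + 4*b - 2, LT = a.
f_2 = -a**2 - 6*a + 7, LT = a**2.
f_3 = 4*b**2 - 4/3*b - 8/3, LT = b**2.

S(f_1,f_2): lcm = a**2. S = -2*a*b - 5*a + 7.
  leading term a*b: subtract (b)·f_1 from -2*a*b - 5*a + 7 → -5*a - 4*b**2 + 2*b + 7
  leading term a: subtract (5/2)·f_1 from -5*a - 4*b**2 + 2*b + 7 → -4*b**2 - 8*b + 12
  leading term b**2: subtract (-1)·f_3 from -4*b**2 - 8*b + 12 → -28/3*b + 28/3
  leading term b: no divisor's leading term divides it; move -28/3*b to the remainder.
  leading term 1: no divisor's leading term divides it; move 28/3 to the remainder.
  remainder -28/3*b + 28/3 ≠ 0; add h_4 = -28/3*b + 28/3 to the basis.

The other S-polynomials (S(f_1,f_3), S(f_2,f_3), S(f_1,h_4), S(f_2,h_4), S(f_3,h_4)) all reduce to 0 modulo the current basis, so we have a Gröbner basis.
Inter-reduce: drop elements whose leading term is divisible by another's, tail-reduce, and make monic.
Reduced Gröbner basis: {a - 1, b - 1}.
Label its elements g_1 = a - 1, g_2 = b - 1.

Reduce p = -7*a*b + 6*a - 3*b + 4 modulo G:
  leading term a*b: subtract (-7*b)·g_1 from -7*a*b + 6*a - 3*b + 4 → 6*a - 10*b + 4
  leading term a: subtract (6)·g_1 from 6*a - 10*b + 4 → -10*b + 10
  leading term b: subtract (-10)·g_2 from -10*b + 10 → 0
  normal form = 0.
Since the normal form is 0, p ∈ I.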